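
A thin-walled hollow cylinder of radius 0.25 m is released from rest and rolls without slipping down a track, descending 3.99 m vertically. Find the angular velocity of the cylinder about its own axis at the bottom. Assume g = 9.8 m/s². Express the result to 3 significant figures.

For this body I = MR², i.e. k = I/(MR²) = 1.
Pure rolling means v = ωR; then KE = ½Mv² + ½I(v/R)² = ½(1+k)Mv² = Mv².
Energy conservation Mgh = ½(1+k)Mv² gives v = √(2gh/(1+k)) = √(2 × 9.8 × 3.99 / 2) = 6.253 m/s.
Then ω = v/R = 6.253 / 0.25 ≈ 25.0 rad/s.

ω ≈ 25.0 rad/s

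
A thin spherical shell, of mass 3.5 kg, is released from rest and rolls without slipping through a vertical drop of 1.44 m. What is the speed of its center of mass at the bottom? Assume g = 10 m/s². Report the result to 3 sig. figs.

v ≈ 4.16 m/s

With I = (2/3)MR², the ratio k = I/(MR²) is 2/3.
Pure rolling means v = ωR; then KE = ½Mv² + ½I(v/R)² = ½(1+k)Mv² = (5/6)Mv².
Energy conservation: Mgh = (5/6)Mv², so v = √(2gh/(1+k)) = √(2 × 10 × 1.44 / 1.667) ≈ 4.16 m/s.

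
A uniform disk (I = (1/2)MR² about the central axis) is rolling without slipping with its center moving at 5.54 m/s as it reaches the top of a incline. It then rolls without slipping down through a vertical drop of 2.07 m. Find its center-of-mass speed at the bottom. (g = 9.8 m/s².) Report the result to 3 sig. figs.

v ≈ 7.60 m/s

The moment of inertia is (1/2)MR², giving k ≡ I/(MR²) = 0.5.
Rolling without slipping gives ω = v/R, so the total kinetic energy is ½Mv² + ½Iω² = ½(1+k)Mv² = (3/4)Mv².
Energy conservation: (3/4)Mv₀² + Mgh = (3/4)Mv², so v² = v₀² + 2gh/(1+k).
v = √(5.54² + 2×9.8×2.07/1.5) = √57.74 ≈ 7.60 m/s.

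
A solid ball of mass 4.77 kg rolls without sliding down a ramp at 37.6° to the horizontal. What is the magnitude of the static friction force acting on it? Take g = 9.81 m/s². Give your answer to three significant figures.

f ≈ 8.16 N

With I = (2/5)MR², the ratio k = I/(MR²) is 0.4.
Translational: Mg sinθ − f = Ma. Rotational about the CM: fR = Iα = kMRa, so f = kMa.
Combining, a = g sinθ/(1+k) and f = kMa = kMg sinθ/(1+k).
f = 0.4 × 4.77 × 9.81 × sin37.6° / 1.4 ≈ 8.16 N.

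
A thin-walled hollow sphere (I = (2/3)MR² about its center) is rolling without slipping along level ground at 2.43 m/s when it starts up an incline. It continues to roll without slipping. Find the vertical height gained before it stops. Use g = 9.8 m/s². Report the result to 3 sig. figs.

The moment of inertia is (2/3)MR², giving k ≡ I/(MR²) = 2/3.
Since it rolls without slipping, ω = v/R and KE = ½Mv² + ½Iω² = ½(1+k)Mv² = (5/6)Mv².
All of this converts to potential energy at the highest point: (5/6)Mv₀² = Mgh.
Thus h = (1+k)v₀²/(2g) = 1.667 × 2.43² / (2 × 9.8) ≈ 0.502 m.

h ≈ 0.502 m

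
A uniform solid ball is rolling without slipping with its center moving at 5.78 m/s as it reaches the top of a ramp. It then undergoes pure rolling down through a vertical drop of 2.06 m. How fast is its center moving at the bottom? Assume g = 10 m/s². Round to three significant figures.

Here I = (2/5)MR², so the shape factor k = I/(MR²) = 0.4.
Rolling without slipping gives ω = v/R, so the total kinetic energy is ½Mv² + ½Iω² = ½(1+k)Mv² = (7/10)Mv².
Conserving energy between top and bottom: (7/10)Mv² = (7/10)Mv₀² + Mgh, hence v² = v₀² + 2gh/(1+k).
v = √(5.78² + 2×10×2.06/1.4) = √62.84 ≈ 7.93 m/s.

v ≈ 7.93 m/s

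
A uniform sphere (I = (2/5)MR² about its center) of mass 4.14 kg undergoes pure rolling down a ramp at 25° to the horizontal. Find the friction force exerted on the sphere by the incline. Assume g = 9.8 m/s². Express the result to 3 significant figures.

f ≈ 4.90 N

For this body I = (2/5)MR², i.e. k = I/(MR²) = 0.4.
Translational: Mg sinθ − f = Ma. Rotational about the CM: fR = Iα = kMRa, so f = kMa.
Combining, a = g sinθ/(1+k) and f = kMa = kMg sinθ/(1+k).
f = 0.4 × 4.14 × 9.8 × sin25° / 1.4 ≈ 4.90 N.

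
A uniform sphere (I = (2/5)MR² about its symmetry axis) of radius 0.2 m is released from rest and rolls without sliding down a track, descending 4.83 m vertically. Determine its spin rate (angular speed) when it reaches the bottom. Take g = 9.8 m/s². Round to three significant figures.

The moment of inertia is (2/5)MR², giving k ≡ I/(MR²) = 0.4.
The rolling condition ω = v/R makes the rotational term ½I(v/R)² = ½kMv², so KE_total = ½(1+k)Mv² = (7/10)Mv².
Energy conservation Mgh = ½(1+k)Mv² gives v = √(2gh/(1+k)) = √(2 × 9.8 × 4.83 / 1.4) = 8.223 m/s.
Then ω = v/R = 8.223 / 0.2 ≈ 41.1 rad/s.

ω ≈ 41.1 rad/s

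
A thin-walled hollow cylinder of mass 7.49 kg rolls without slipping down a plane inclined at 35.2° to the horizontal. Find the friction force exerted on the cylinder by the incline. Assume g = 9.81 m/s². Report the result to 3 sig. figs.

f ≈ 21.2 N

Here I = MR², so the shape factor k = I/(MR²) = 1.
Newton's second law down the slope: Mg sinθ − f = Ma. The torque equation fR = Iα (with α = a/R) gives f = kMa.
Combining, a = g sinθ/(1+k) and f = kMa = kMg sinθ/(1+k).
f = 1 × 7.49 × 9.81 × sin35.2° / 2 ≈ 21.2 N.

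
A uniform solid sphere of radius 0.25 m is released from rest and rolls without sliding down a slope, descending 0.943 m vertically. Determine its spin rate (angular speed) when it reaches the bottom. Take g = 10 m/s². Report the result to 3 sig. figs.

Here I = (2/5)MR², so the shape factor k = I/(MR²) = 0.4.
Since it rolls without slipping, ω = v/R and KE = ½Mv² + ½Iω² = ½(1+k)Mv² = (7/10)Mv².
Energy conservation Mgh = ½(1+k)Mv² gives v = √(2gh/(1+k)) = √(2 × 10 × 0.943 / 1.4) = 3.67 m/s.
The angular speed follows from ω = v/R = 3.67/0.25 ≈ 14.7 rad/s.

ω ≈ 14.7 rad/s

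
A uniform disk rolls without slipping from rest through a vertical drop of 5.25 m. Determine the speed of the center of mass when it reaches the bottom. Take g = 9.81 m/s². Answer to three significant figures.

v ≈ 8.29 m/s

For this body I = (1/2)MR², i.e. k = I/(MR²) = 0.5.
Rolling without slipping gives ω = v/R, so the total kinetic energy is ½Mv² + ½Iω² = ½(1+k)Mv² = (3/4)Mv².
Setting Mgh = (3/4)Mv² gives v = √(2gh/(1+k)) = √(2·9.81·5.25/1.5) ≈ 8.29 m/s.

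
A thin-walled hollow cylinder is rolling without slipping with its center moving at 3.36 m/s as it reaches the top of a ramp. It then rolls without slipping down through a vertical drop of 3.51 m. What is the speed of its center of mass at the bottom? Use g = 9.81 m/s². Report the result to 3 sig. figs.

The moment of inertia is MR², giving k ≡ I/(MR²) = 1.
The rolling condition ω = v/R makes the rotational term ½I(v/R)² = ½kMv², so KE_total = ½(1+k)Mv² = Mv².
Energy conservation: Mv₀² + Mgh = Mv², so v² = v₀² + 2gh/(1+k).
v = √(3.36² + 2×9.81×3.51/2) = √45.72 ≈ 6.76 m/s.

v ≈ 6.76 m/s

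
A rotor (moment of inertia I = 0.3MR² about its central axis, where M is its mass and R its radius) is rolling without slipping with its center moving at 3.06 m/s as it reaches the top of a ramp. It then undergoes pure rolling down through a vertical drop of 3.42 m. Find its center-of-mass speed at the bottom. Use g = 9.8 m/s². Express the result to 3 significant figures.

The moment of inertia is 0.3MR², giving k ≡ I/(MR²) = 0.3.
Pure rolling means v = ωR; then KE = ½Mv² + ½I(v/R)² = ½(1+k)Mv² = (13/20)Mv².
Energy conservation: (13/20)Mv₀² + Mgh = (13/20)Mv², so v² = v₀² + 2gh/(1+k).
v = √(3.06² + 2×9.8×3.42/1.3) = √60.93 ≈ 7.81 m/s.

v ≈ 7.81 m/s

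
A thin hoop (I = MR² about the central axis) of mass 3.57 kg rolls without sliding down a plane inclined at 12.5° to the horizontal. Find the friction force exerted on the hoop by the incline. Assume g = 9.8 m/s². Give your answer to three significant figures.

With I = MR², the ratio k = I/(MR²) is 1.
Translational: Mg sinθ − f = Ma. Rotational about the CM: fR = Iα = kMRa, so f = kMa.
Combining, a = g sinθ/(1+k) and f = kMa = kMg sinθ/(1+k).
f = 1 × 3.57 × 9.8 × sin12.5° / 2 ≈ 3.79 N.

f ≈ 3.79 N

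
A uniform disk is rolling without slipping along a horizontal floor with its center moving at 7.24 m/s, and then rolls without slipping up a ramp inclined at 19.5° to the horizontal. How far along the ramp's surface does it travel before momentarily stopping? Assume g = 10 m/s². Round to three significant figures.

Here I = (1/2)MR², so the shape factor k = I/(MR²) = 0.5.
The rolling condition ω = v/R makes the rotational term ½I(v/R)² = ½kMv², so KE_total = ½(1+k)Mv² = (3/4)Mv².
Setting this equal to Mgh gives the vertical rise h = (1+k)v₀²/(2g) = 1.5×7.24²/(2×10) = 3.931 m.
The distance along the slope is d = h/sinθ = 3.931/sin19.5° ≈ 11.8 m.

d ≈ 11.8 m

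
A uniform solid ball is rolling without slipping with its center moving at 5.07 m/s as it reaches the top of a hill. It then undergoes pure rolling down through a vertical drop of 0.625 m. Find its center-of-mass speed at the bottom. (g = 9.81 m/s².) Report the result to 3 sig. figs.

v ≈ 5.87 m/s

The moment of inertia is (2/5)MR², giving k ≡ I/(MR²) = 0.4.
Since it rolls without slipping, ω = v/R and KE = ½Mv² + ½Iω² = ½(1+k)Mv² = (7/10)Mv².
Energy conservation: (7/10)Mv₀² + Mgh = (7/10)Mv², so v² = v₀² + 2gh/(1+k).
v = √(5.07² + 2×9.81×0.625/1.4) = √34.46 ≈ 5.87 m/s.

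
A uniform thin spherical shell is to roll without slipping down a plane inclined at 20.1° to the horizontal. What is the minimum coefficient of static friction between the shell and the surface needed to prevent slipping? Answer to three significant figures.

For this body I = (2/3)MR², i.e. k = I/(MR²) = 2/3.
Translational: Mg sinθ − f = Ma. Rotational about the CM: fR = Iα = kMRa, so f = kMa.
These give a = g sinθ/(1+k) and the required friction f = kMg sinθ/(1+k).
The normal force is N = Mg cosθ, so μ_min = f/N = k tanθ/(1+k).
μ_min = (2/3) × tan20.1° / 1.667 ≈ 0.146.

μ_min ≈ 0.146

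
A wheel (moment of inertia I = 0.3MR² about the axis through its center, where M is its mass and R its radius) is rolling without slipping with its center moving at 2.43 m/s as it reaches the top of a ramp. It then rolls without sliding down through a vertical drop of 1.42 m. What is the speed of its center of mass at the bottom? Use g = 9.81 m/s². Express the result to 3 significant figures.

For this body I = 0.3MR², i.e. k = I/(MR²) = 0.3.
The rolling condition ω = v/R makes the rotational term ½I(v/R)² = ½kMv², so KE_total = ½(1+k)Mv² = (13/20)Mv².
Conserving energy between top and bottom: (13/20)Mv² = (13/20)Mv₀² + Mgh, hence v² = v₀² + 2gh/(1+k).
v = √(2.43² + 2×9.81×1.42/1.3) = √27.34 ≈ 5.23 m/s.

v ≈ 5.23 m/s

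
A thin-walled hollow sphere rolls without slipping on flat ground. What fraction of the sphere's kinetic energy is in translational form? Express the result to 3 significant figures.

fraction ≈ 0.600

Here I = (2/3)MR², so the shape factor k = I/(MR²) = 2/3.
With ω = v/R, KE_trans = ½Mv² and KE_rot = ½Iω² = ½kMv², so KE_total = ½(1+k)Mv².
The translational fraction is therefore 1/(1+k) = 1/1.667 ≈ 0.600.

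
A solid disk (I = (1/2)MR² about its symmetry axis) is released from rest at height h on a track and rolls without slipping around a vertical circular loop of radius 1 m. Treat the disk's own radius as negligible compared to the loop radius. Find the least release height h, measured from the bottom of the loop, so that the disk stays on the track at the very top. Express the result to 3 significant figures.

With I = (1/2)MR², the ratio k = I/(MR²) is 0.5.
At the top of the loop, the minimum-contact condition is Mg = Mv_top²/r, so v_top² = gr.
With ω = v/R, the kinetic energy at speed v is ½(1+k)Mv² = (3/4)Mv².
Energy conservation from release (height h) to the top (height 2r): Mgh = Mg(2r) + (3/4)M·gr.
Thus h_min = 2r + (1+k)r/2 = r(2 + 1.5/2) = 1 × 2.75 ≈ 2.75 m.

h_min ≈ 2.75 m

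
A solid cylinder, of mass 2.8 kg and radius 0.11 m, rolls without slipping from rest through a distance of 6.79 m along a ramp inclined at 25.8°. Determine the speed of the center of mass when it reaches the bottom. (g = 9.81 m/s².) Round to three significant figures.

With I = (1/2)MR², the ratio k = I/(MR²) is 0.5.
Rolling without slipping gives ω = v/R, so the total kinetic energy is ½Mv² + ½Iω² = ½(1+k)Mv² = (3/4)Mv².
The vertical drop is h = L sinθ = 6.79 × sin25.8° = 2.955 m.
Energy conservation: Mgh = (3/4)Mv², so v = √(2gh/(1+k)) = √(2 × 9.81 × 2.955 / 1.5) ≈ 6.22 m/s.

v ≈ 6.22 m/s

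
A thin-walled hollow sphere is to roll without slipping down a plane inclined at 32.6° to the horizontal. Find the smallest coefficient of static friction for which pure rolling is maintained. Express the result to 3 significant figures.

μ_min ≈ 0.256

For this body I = (2/3)MR², i.e. k = I/(MR²) = 2/3.
Along the incline Mg sinθ − f = Ma, and torque about the center fR = Iα = kMR²(a/R) gives f = kMa.
These give a = g sinθ/(1+k) and the required friction f = kMg sinθ/(1+k).
With N = Mg cosθ, the no-slip condition f ≤ μN gives μ_min = f/N = k tanθ/(1+k).
μ_min = (2/3) × tan32.6° / 1.667 ≈ 0.256.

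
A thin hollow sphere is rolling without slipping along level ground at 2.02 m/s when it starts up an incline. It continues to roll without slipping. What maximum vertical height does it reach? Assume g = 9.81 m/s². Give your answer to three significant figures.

h ≈ 0.347 m

Here I = (2/3)MR², so the shape factor k = I/(MR²) = 2/3.
The rolling condition ω = v/R makes the rotational term ½I(v/R)² = ½kMv², so KE_total = ½(1+k)Mv² = (5/6)Mv².
All of this converts to potential energy at the highest point: (5/6)Mv₀² = Mgh.
Thus h = (1+k)v₀²/(2g) = 1.667 × 2.02² / (2 × 9.81) ≈ 0.347 m.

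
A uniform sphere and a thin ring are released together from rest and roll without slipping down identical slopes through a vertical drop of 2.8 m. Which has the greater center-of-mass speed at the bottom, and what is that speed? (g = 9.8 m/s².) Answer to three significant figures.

the uniform sphere, at v ≈ 6.26 m/s

For rolling without slipping, Mgh = ½(1+k)Mv² where k = I/(MR²), so v = √(2gh/(1+k)).
Uniform sphere: k = 0.4, giving v = √(2×9.8×2.8/1.4) = 6.261 m/s.
Thin ring: k = 1, giving v = √(2×9.8×2.8/2) = 5.238 m/s.
The smaller k wins: the uniform sphere, at ≈ 6.26 m/s.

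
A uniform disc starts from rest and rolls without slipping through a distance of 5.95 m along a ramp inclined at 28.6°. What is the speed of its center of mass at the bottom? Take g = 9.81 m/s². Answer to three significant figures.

The moment of inertia is (1/2)MR², giving k ≡ I/(MR²) = 0.5.
Pure rolling means v = ωR; then KE = ½Mv² + ½I(v/R)² = ½(1+k)Mv² = (3/4)Mv².
The vertical drop is h = L sinθ = 5.95 × sin28.6° = 2.848 m.
Setting Mgh = (3/4)Mv² gives v = √(2gh/(1+k)) = √(2·9.81·2.848/1.5) ≈ 6.10 m/s.

v ≈ 6.10 m/s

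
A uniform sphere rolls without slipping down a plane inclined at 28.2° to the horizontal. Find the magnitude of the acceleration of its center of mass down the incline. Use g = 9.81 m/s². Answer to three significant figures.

For this body I = (2/5)MR², i.e. k = I/(MR²) = 0.4.
Along the incline Mg sinθ − f = Ma, and torque about the center fR = Iα = kMR²(a/R) gives f = kMa.
Eliminating f: Mg sinθ = (1+k)Ma, so a = g sinθ/(1+k) = 9.81 × sin28.2° / 1.4 ≈ 3.31 m/s².

a ≈ 3.31 m/s²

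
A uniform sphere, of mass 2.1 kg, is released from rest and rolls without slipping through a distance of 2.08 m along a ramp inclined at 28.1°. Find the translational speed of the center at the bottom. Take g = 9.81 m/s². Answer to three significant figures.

For this body I = (2/5)MR², i.e. k = I/(MR²) = 0.4.
Pure rolling means v = ωR; then KE = ½Mv² + ½I(v/R)² = ½(1+k)Mv² = (7/10)Mv².
The vertical drop is h = L sinθ = 2.08 × sin28.1° = 0.9797 m.
Energy conservation: Mgh = (7/10)Mv², so v = √(2gh/(1+k)) = √(2 × 9.81 × 0.9797 / 1.4) ≈ 3.71 m/s.

v ≈ 3.71 m/s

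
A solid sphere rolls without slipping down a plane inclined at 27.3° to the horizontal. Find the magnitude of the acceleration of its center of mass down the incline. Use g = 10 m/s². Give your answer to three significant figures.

The moment of inertia is (2/5)MR², giving k ≡ I/(MR²) = 0.4.
Translational: Mg sinθ − f = Ma. Rotational about the CM: fR = Iα = kMRa, so f = kMa.
Eliminating f: Mg sinθ = (1+k)Ma, so a = g sinθ/(1+k) = 10 × sin27.3° / 1.4 ≈ 3.28 m/s².

a ≈ 3.28 m/s²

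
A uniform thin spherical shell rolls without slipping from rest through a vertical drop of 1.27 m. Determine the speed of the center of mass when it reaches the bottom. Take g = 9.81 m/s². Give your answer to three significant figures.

The moment of inertia is (2/3)MR², giving k ≡ I/(MR²) = 2/3.
Rolling without slipping gives ω = v/R, so the total kinetic energy is ½Mv² + ½Iω² = ½(1+k)Mv² = (5/6)Mv².
Setting Mgh = (5/6)Mv² gives v = √(2gh/(1+k)) = √(2·9.81·1.27/1.667) ≈ 3.87 m/s.

v ≈ 3.87 m/s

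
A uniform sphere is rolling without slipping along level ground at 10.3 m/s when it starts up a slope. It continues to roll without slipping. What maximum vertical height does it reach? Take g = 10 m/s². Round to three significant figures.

h ≈ 7.43 m

For this body I = (2/5)MR², i.e. k = I/(MR²) = 0.4.
The rolling condition ω = v/R makes the rotational term ½I(v/R)² = ½kMv², so KE_total = ½(1+k)Mv² = (7/10)Mv².
At the top the kinetic energy is zero, so (7/10)Mv₀² = Mgh.
Thus h = (1+k)v₀²/(2g) = 1.4 × 10.3² / (2 × 10) ≈ 7.43 m.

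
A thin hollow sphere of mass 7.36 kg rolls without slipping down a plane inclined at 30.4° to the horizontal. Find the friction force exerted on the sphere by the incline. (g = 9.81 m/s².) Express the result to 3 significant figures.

For this body I = (2/3)MR², i.e. k = I/(MR²) = 2/3.
Newton's second law down the slope: Mg sinθ − f = Ma. The torque equation fR = Iα (with α = a/R) gives f = kMa.
Combining, a = g sinθ/(1+k) and f = kMa = kMg sinθ/(1+k).
f = (2/3) × 7.36 × 9.81 × sin30.4° / 1.667 ≈ 14.6 N.

f ≈ 14.6 N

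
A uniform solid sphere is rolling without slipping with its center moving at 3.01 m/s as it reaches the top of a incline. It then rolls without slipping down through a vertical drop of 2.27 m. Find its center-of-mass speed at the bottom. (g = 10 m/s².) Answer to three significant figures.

The moment of inertia is (2/5)MR², giving k ≡ I/(MR²) = 0.4.
Pure rolling means v = ωR; then KE = ½Mv² + ½I(v/R)² = ½(1+k)Mv² = (7/10)Mv².
Energy conservation: (7/10)Mv₀² + Mgh = (7/10)Mv², so v² = v₀² + 2gh/(1+k).
v = √(3.01² + 2×10×2.27/1.4) = √41.49 ≈ 6.44 m/s.

v ≈ 6.44 m/s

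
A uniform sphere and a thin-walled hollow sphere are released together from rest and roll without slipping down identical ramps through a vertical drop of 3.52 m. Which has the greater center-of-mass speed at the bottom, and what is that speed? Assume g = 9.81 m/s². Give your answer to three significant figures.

For rolling without slipping, Mgh = ½(1+k)Mv² where k = I/(MR²), so v = √(2gh/(1+k)).
Uniform sphere: k = 0.4, giving v = √(2×9.81×3.52/1.4) = 7.024 m/s.
Thin-walled hollow sphere: k = 2/3, giving v = √(2×9.81×3.52/1.667) = 6.437 m/s.
The smaller k wins: the uniform sphere, at ≈ 7.02 m/s.

the uniform sphere, at v ≈ 7.02 m/s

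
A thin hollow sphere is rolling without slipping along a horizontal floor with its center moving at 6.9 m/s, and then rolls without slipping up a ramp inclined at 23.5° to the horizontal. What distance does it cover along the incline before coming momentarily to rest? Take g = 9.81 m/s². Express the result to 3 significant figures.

d ≈ 10.1 m

The moment of inertia is (2/3)MR², giving k ≡ I/(MR²) = 2/3.
Since it rolls without slipping, ω = v/R and KE = ½Mv² + ½Iω² = ½(1+k)Mv² = (5/6)Mv².
Setting this equal to Mgh gives the vertical rise h = (1+k)v₀²/(2g) = 1.667×6.9²/(2×9.81) = 4.044 m.
Along the incline, d = h/sinθ = 4.044/sin23.5° ≈ 10.1 m.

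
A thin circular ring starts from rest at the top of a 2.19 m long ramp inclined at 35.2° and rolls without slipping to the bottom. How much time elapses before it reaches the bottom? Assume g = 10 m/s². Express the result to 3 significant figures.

t ≈ 1.23 s

Here I = MR², so the shape factor k = I/(MR²) = 1.
Translational: Mg sinθ − f = Ma. Rotational about the CM: fR = Iα = kMRa, so f = kMa.
Hence a = g sinθ/(1+k) = 10×sin35.2°/2 = 2.882 m/s².
Starting from rest, L = ½at², so t = √(2L/a) = √(2×2.19/2.882) ≈ 1.23 s.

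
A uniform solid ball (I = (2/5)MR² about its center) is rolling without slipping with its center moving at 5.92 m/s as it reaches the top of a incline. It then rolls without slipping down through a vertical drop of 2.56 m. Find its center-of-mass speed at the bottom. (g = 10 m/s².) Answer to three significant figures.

For this body I = (2/5)MR², i.e. k = I/(MR²) = 0.4.
Rolling without slipping gives ω = v/R, so the total kinetic energy is ½Mv² + ½Iω² = ½(1+k)Mv² = (7/10)Mv².
Energy conservation: (7/10)Mv₀² + Mgh = (7/10)Mv², so v² = v₀² + 2gh/(1+k).
v = √(5.92² + 2×10×2.56/1.4) = √71.62 ≈ 8.46 m/s.

v ≈ 8.46 m/s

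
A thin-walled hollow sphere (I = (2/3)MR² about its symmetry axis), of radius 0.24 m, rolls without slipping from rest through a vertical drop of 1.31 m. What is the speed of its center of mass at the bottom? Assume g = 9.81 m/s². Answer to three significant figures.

v ≈ 3.93 m/s

For this body I = (2/3)MR², i.e. k = I/(MR²) = 2/3.
Rolling without slipping gives ω = v/R, so the total kinetic energy is ½Mv² + ½Iω² = ½(1+k)Mv² = (5/6)Mv².
Setting Mgh = (5/6)Mv² gives v = √(2gh/(1+k)) = √(2·9.81·1.31/1.667) ≈ 3.93 m/s.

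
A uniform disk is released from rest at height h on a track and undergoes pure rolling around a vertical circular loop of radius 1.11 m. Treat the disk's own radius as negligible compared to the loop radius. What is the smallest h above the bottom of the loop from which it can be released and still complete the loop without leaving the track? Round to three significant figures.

h_min ≈ 3.05 m

For this body I = (1/2)MR², i.e. k = I/(MR²) = 0.5.
At the top, contact is just lost when gravity alone supplies the centripetal force: Mg = Mv_top²/r, i.e. v_top² = gr.
With ω = v/R, the kinetic energy at speed v is ½(1+k)Mv² = (3/4)Mv².
Energy conservation from release (height h) to the top (height 2r): Mgh = Mg(2r) + (3/4)M·gr.
Thus h_min = 2r + (1+k)r/2 = r(2 + 1.5/2) = 1.11 × 2.75 ≈ 3.05 m.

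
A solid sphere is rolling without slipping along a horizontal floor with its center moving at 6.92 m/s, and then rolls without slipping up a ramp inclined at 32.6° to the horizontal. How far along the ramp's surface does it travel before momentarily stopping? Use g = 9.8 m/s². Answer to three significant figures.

d ≈ 6.35 m

For this body I = (2/5)MR², i.e. k = I/(MR²) = 0.4.
The rolling condition ω = v/R makes the rotational term ½I(v/R)² = ½kMv², so KE_total = ½(1+k)Mv² = (7/10)Mv².
Setting this equal to Mgh gives the vertical rise h = (1+k)v₀²/(2g) = 1.4×6.92²/(2×9.8) = 3.42 m.
The distance along the slope is d = h/sinθ = 3.42/sin32.6° ≈ 6.35 m.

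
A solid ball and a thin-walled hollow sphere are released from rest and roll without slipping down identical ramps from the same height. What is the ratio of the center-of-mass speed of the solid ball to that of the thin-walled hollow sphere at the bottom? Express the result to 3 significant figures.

Each satisfies Mgh = ½(1+k)Mv² with k = I/(MR²), so v ∝ 1/√(1+k).
For the solid ball k = 0.4; for the thin-walled hollow sphere k = 2/3.
v₁/v₂ = √((1+k₂)/(1+k₁)) = √(1.667/1.4) ≈ 1.09.

v_ratio ≈ 1.09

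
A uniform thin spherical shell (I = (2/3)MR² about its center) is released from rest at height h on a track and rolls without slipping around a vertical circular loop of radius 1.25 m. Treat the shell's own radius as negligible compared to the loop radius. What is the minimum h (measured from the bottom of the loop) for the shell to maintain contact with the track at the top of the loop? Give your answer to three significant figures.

h_min ≈ 3.54 m

The moment of inertia is (2/3)MR², giving k ≡ I/(MR²) = 2/3.
At the top of the loop, the minimum-contact condition is Mg = Mv_top²/r, so v_top² = gr.
With ω = v/R, the kinetic energy at speed v is ½(1+k)Mv² = (5/6)Mv².
Energy conservation from release (height h) to the top (height 2r): Mgh = Mg(2r) + (5/6)M·gr.
Thus h_min = 2r + (1+k)r/2 = r(2 + 1.667/2) = 1.25 × 2.833 ≈ 3.54 m.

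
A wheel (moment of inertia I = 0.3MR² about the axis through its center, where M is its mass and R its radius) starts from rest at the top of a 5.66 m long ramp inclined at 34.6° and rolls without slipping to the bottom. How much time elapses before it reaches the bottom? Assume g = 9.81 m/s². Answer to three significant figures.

t ≈ 1.63 s

For this body I = 0.3MR², i.e. k = I/(MR²) = 0.3.
Along the incline Mg sinθ − f = Ma, and torque about the center fR = Iα = kMR²(a/R) gives f = kMa.
Hence a = g sinθ/(1+k) = 9.81×sin34.6°/1.3 = 4.285 m/s².
Starting from rest, L = ½at², so t = √(2L/a) = √(2×5.66/4.285) ≈ 1.63 s.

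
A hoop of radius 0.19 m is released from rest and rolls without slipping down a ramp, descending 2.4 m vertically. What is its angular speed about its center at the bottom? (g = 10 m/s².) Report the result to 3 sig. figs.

ω ≈ 25.8 rad/s

The moment of inertia is MR², giving k ≡ I/(MR²) = 1.
Pure rolling means v = ωR; then KE = ½Mv² + ½I(v/R)² = ½(1+k)Mv² = Mv².
Energy conservation Mgh = ½(1+k)Mv² gives v = √(2gh/(1+k)) = √(2 × 10 × 2.4 / 2) = 4.899 m/s.
The angular speed follows from ω = v/R = 4.899/0.19 ≈ 25.8 rad/s.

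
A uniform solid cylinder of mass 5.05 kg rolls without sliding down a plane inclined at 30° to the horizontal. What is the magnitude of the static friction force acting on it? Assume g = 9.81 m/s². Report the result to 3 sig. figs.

f ≈ 8.26 N

The moment of inertia is (1/2)MR², giving k ≡ I/(MR²) = 0.5.
Translational: Mg sinθ − f = Ma. Rotational about the CM: fR = Iα = kMRa, so f = kMa.
Combining, a = g sinθ/(1+k) and f = kMa = kMg sinθ/(1+k).
f = 0.5 × 5.05 × 9.81 × sin30° / 1.5 ≈ 8.26 N.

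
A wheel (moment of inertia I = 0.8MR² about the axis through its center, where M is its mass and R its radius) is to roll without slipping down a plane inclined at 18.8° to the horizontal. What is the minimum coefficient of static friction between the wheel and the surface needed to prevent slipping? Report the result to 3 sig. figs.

Here I = 0.8MR², so the shape factor k = I/(MR²) = 0.8.
Newton's second law down the slope: Mg sinθ − f = Ma. The torque equation fR = Iα (with α = a/R) gives f = kMa.
These give a = g sinθ/(1+k) and the required friction f = kMg sinθ/(1+k).
With N = Mg cosθ, the no-slip condition f ≤ μN gives μ_min = f/N = k tanθ/(1+k).
μ_min = 0.8 × tan18.8° / 1.8 ≈ 0.151.

μ_min ≈ 0.151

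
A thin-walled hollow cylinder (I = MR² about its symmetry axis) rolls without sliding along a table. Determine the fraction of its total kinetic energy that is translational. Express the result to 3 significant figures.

fraction ≈ 0.500

For this body I = MR², i.e. k = I/(MR²) = 1.
With ω = v/R, KE_trans = ½Mv² and KE_rot = ½Iω² = ½kMv², so KE_total = ½(1+k)Mv².
The translational fraction is therefore 1/(1+k) = 1/2 ≈ 0.500.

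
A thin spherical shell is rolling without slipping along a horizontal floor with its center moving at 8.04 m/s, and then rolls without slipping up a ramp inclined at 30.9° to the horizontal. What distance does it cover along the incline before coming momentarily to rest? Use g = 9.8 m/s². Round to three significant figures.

With I = (2/3)MR², the ratio k = I/(MR²) is 2/3.
Rolling without slipping gives ω = v/R, so the total kinetic energy is ½Mv² + ½Iω² = ½(1+k)Mv² = (5/6)Mv².
Setting this equal to Mgh gives the vertical rise h = (1+k)v₀²/(2g) = 1.667×8.04²/(2×9.8) = 5.497 m.
Along the incline, d = h/sinθ = 5.497/sin30.9° ≈ 10.7 m.

d ≈ 10.7 m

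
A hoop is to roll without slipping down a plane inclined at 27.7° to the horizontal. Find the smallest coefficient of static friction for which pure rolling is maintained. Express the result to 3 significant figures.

The moment of inertia is MR², giving k ≡ I/(MR²) = 1.
Translational: Mg sinθ − f = Ma. Rotational about the CM: fR = Iα = kMRa, so f = kMa.
These give a = g sinθ/(1+k) and the required friction f = kMg sinθ/(1+k).
With N = Mg cosθ, the no-slip condition f ≤ μN gives μ_min = f/N = k tanθ/(1+k).
μ_min = 1 × tan27.7° / 2 ≈ 0.263.

μ_min ≈ 0.263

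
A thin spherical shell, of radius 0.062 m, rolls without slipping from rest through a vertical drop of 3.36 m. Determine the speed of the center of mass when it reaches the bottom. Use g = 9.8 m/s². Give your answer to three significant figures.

v ≈ 6.29 m/s

The moment of inertia is (2/3)MR², giving k ≡ I/(MR²) = 2/3.
The rolling condition ω = v/R makes the rotational term ½I(v/R)² = ½kMv², so KE_total = ½(1+k)Mv² = (5/6)Mv².
Setting Mgh = (5/6)Mv² gives v = √(2gh/(1+k)) = √(2·9.8·3.36/1.667) ≈ 6.29 m/s.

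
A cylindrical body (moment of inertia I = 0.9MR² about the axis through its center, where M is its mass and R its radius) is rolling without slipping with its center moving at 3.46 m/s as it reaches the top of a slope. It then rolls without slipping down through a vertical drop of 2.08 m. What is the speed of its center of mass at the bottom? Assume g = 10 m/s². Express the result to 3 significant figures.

Here I = 0.9MR², so the shape factor k = I/(MR²) = 0.9.
Rolling without slipping gives ω = v/R, so the total kinetic energy is ½Mv² + ½Iω² = ½(1+k)Mv² = (19/20)Mv².
Energy conservation: (19/20)Mv₀² + Mgh = (19/20)Mv², so v² = v₀² + 2gh/(1+k).
v = √(3.46² + 2×10×2.08/1.9) = √33.87 ≈ 5.82 m/s.

v ≈ 5.82 m/s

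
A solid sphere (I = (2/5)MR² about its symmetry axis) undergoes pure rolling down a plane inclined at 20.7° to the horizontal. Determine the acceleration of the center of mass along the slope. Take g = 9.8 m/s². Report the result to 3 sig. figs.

a ≈ 2.47 m/s²

The moment of inertia is (2/5)MR², giving k ≡ I/(MR²) = 0.4.
Translational: Mg sinθ − f = Ma. Rotational about the CM: fR = Iα = kMRa, so f = kMa.
Eliminating f: Mg sinθ = (1+k)Ma, so a = g sinθ/(1+k) = 9.8 × sin20.7° / 1.4 ≈ 2.47 m/s².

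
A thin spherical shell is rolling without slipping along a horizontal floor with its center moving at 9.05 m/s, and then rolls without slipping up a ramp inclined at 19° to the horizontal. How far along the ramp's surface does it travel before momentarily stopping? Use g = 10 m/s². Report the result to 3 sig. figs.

d ≈ 21.0 m

Here I = (2/3)MR², so the shape factor k = I/(MR²) = 2/3.
The rolling condition ω = v/R makes the rotational term ½I(v/R)² = ½kMv², so KE_total = ½(1+k)Mv² = (5/6)Mv².
Setting this equal to Mgh gives the vertical rise h = (1+k)v₀²/(2g) = 1.667×9.05²/(2×10) = 6.825 m.
The distance along the slope is d = h/sinθ = 6.825/sin19° ≈ 21.0 m.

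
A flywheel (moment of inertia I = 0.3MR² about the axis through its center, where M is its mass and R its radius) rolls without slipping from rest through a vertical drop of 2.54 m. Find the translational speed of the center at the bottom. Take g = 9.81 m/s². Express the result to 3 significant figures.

Here I = 0.3MR², so the shape factor k = I/(MR²) = 0.3.
Since it rolls without slipping, ω = v/R and KE = ½Mv² + ½Iω² = ½(1+k)Mv² = (13/20)Mv².
Energy conservation: Mgh = (13/20)Mv², so v = √(2gh/(1+k)) = √(2 × 9.81 × 2.54 / 1.3) ≈ 6.19 m/s.

v ≈ 6.19 m/s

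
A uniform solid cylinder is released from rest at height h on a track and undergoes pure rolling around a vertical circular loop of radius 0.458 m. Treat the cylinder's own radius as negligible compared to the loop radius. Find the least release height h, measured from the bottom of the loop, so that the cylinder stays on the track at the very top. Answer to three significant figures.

The moment of inertia is (1/2)MR², giving k ≡ I/(MR²) = 0.5.
At the top, contact is just lost when gravity alone supplies the centripetal force: Mg = Mv_top²/r, i.e. v_top² = gr.
With ω = v/R, the kinetic energy at speed v is ½(1+k)Mv² = (3/4)Mv².
Energy conservation from release (height h) to the top (height 2r): Mgh = Mg(2r) + (3/4)M·gr.
Thus h_min = 2r + (1+k)r/2 = r(2 + 1.5/2) = 0.458 × 2.75 ≈ 1.26 m.

h_min ≈ 1.26 m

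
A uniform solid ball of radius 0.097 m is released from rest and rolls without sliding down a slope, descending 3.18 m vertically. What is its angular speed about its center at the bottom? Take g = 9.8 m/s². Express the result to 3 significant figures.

The moment of inertia is (2/5)MR², giving k ≡ I/(MR²) = 0.4.
Since it rolls without slipping, ω = v/R and KE = ½Mv² + ½Iω² = ½(1+k)Mv² = (7/10)Mv².
Energy conservation Mgh = ½(1+k)Mv² gives v = √(2gh/(1+k)) = √(2 × 9.8 × 3.18 / 1.4) = 6.672 m/s.
The angular speed follows from ω = v/R = 6.672/0.097 ≈ 68.8 rad/s.

ω ≈ 68.8 rad/s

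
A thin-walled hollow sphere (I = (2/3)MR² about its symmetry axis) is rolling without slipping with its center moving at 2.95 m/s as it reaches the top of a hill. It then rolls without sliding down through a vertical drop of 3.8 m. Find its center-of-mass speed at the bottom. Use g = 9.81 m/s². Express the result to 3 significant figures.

For this body I = (2/3)MR², i.e. k = I/(MR²) = 2/3.
Rolling without slipping gives ω = v/R, so the total kinetic energy is ½Mv² + ½Iω² = ½(1+k)Mv² = (5/6)Mv².
Energy conservation: (5/6)Mv₀² + Mgh = (5/6)Mv², so v² = v₀² + 2gh/(1+k).
v = √(2.95² + 2×9.81×3.8/1.667) = √53.44 ≈ 7.31 m/s.

v ≈ 7.31 m/s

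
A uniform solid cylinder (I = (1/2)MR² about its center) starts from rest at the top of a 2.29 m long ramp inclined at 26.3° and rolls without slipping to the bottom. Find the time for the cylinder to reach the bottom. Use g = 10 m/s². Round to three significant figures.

t ≈ 1.25 s

For this body I = (1/2)MR², i.e. k = I/(MR²) = 0.5.
Newton's second law down the slope: Mg sinθ − f = Ma. The torque equation fR = Iα (with α = a/R) gives f = kMa.
Hence a = g sinθ/(1+k) = 10×sin26.3°/1.5 = 2.954 m/s².
Starting from rest, L = ½at², so t = √(2L/a) = √(2×2.29/2.954) ≈ 1.25 s.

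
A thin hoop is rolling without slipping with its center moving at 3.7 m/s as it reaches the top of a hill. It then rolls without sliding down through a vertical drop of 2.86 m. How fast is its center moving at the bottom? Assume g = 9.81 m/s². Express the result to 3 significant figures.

With I = MR², the ratio k = I/(MR²) is 1.
Since it rolls without slipping, ω = v/R and KE = ½Mv² + ½Iω² = ½(1+k)Mv² = Mv².
Conserving energy between top and bottom: Mv² = Mv₀² + Mgh, hence v² = v₀² + 2gh/(1+k).
v = √(3.7² + 2×9.81×2.86/2) = √41.75 ≈ 6.46 m/s.

v ≈ 6.46 m/s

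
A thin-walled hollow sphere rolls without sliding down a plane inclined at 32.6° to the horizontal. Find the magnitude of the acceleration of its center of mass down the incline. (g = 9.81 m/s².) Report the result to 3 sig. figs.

For this body I = (2/3)MR², i.e. k = I/(MR²) = 2/3.
Translational: Mg sinθ − f = Ma. Rotational about the CM: fR = Iα = kMRa, so f = kMa.
Eliminating f: Mg sinθ = (1+k)Ma, so a = g sinθ/(1+k) = 9.81 × sin32.6° / 1.667 ≈ 3.17 m/s².

a ≈ 3.17 m/s²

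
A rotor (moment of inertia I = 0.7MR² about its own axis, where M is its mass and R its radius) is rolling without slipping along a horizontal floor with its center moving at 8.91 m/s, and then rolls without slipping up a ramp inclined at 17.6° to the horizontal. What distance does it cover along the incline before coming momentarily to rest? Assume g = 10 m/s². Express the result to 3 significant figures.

Here I = 0.7MR², so the shape factor k = I/(MR²) = 0.7.
Rolling without slipping gives ω = v/R, so the total kinetic energy is ½Mv² + ½Iω² = ½(1+k)Mv² = (17/20)Mv².
Setting this equal to Mgh gives the vertical rise h = (1+k)v₀²/(2g) = 1.7×8.91²/(2×10) = 6.748 m.
Along the incline, d = h/sinθ = 6.748/sin17.6° ≈ 22.3 m.

d ≈ 22.3 m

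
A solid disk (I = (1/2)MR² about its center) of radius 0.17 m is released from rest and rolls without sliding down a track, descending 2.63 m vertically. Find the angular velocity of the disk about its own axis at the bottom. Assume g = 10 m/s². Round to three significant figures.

ω ≈ 34.8 rad/s

The moment of inertia is (1/2)MR², giving k ≡ I/(MR²) = 0.5.
Rolling without slipping gives ω = v/R, so the total kinetic energy is ½Mv² + ½Iω² = ½(1+k)Mv² = (3/4)Mv².
Energy conservation Mgh = ½(1+k)Mv² gives v = √(2gh/(1+k)) = √(2 × 10 × 2.63 / 1.5) = 5.922 m/s.
The angular speed follows from ω = v/R = 5.922/0.17 ≈ 34.8 rad/s.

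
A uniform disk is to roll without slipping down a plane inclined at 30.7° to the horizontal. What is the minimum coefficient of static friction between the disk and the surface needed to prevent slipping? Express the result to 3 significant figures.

μ_min ≈ 0.198

Here I = (1/2)MR², so the shape factor k = I/(MR²) = 0.5.
Newton's second law down the slope: Mg sinθ − f = Ma. The torque equation fR = Iα (with α = a/R) gives f = kMa.
These give a = g sinθ/(1+k) and the required friction f = kMg sinθ/(1+k).
The normal force is N = Mg cosθ, so μ_min = f/N = k tanθ/(1+k).
μ_min = 0.5 × tan30.7° / 1.5 ≈ 0.198.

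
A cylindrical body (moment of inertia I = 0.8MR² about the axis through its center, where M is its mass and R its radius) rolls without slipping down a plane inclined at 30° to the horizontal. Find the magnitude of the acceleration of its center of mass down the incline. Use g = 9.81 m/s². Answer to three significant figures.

a ≈ 2.73 m/s²

With I = 0.8MR², the ratio k = I/(MR²) is 0.8.
Translational: Mg sinθ − f = Ma. Rotational about the CM: fR = Iα = kMRa, so f = kMa.
Eliminating f: Mg sinθ = (1+k)Ma, so a = g sinθ/(1+k) = 9.81 × sin30° / 1.8 ≈ 2.73 m/s².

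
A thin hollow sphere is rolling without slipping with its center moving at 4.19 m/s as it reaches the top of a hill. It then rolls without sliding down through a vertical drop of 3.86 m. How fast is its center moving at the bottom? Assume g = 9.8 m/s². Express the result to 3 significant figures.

The moment of inertia is (2/3)MR², giving k ≡ I/(MR²) = 2/3.
Pure rolling means v = ωR; then KE = ½Mv² + ½I(v/R)² = ½(1+k)Mv² = (5/6)Mv².
Conserving energy between top and bottom: (5/6)Mv² = (5/6)Mv₀² + Mgh, hence v² = v₀² + 2gh/(1+k).
v = √(4.19² + 2×9.8×3.86/1.667) = √62.95 ≈ 7.93 m/s.

v ≈ 7.93 m/s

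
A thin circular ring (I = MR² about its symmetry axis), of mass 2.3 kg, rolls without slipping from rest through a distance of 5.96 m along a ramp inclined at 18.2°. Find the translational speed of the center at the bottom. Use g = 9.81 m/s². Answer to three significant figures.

v ≈ 4.27 m/s

The moment of inertia is MR², giving k ≡ I/(MR²) = 1.
The rolling condition ω = v/R makes the rotational term ½I(v/R)² = ½kMv², so KE_total = ½(1+k)Mv² = Mv².
The vertical drop is h = L sinθ = 5.96 × sin18.2° = 1.862 m.
Setting Mgh = Mv² gives v = √(2gh/(1+k)) = √(2·9.81·1.862/2) ≈ 4.27 m/s.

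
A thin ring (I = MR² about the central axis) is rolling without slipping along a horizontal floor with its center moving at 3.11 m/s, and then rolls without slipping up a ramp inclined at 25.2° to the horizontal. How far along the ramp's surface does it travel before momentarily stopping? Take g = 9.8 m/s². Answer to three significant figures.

For this body I = MR², i.e. k = I/(MR²) = 1.
The rolling condition ω = v/R makes the rotational term ½I(v/R)² = ½kMv², so KE_total = ½(1+k)Mv² = Mv².
Setting this equal to Mgh gives the vertical rise h = (1+k)v₀²/(2g) = 2×3.11²/(2×9.8) = 0.9869 m.
Along the incline, d = h/sinθ = 0.9869/sin25.2° ≈ 2.32 m.

d ≈ 2.32 m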